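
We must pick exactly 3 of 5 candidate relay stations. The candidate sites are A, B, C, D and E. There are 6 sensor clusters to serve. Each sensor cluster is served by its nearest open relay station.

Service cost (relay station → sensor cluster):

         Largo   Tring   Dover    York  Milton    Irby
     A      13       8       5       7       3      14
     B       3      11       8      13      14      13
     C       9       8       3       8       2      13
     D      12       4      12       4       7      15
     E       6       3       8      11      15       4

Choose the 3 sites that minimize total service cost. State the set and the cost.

With exactly 3 open, each sensor cluster uses its cheapest among the chosen.
{C, D, E}: Largo→E 6, Tring→E 3, Dover→C 3, York→D 4, Milton→C 2, Irby→E 4. Service cost 22.
{B, C, E}: service cost 23
{A, B, E}: service cost 25
Among all 10 size-3 choices, {C, D, E} is lowest.

Choose C, D and E; total service cost 22.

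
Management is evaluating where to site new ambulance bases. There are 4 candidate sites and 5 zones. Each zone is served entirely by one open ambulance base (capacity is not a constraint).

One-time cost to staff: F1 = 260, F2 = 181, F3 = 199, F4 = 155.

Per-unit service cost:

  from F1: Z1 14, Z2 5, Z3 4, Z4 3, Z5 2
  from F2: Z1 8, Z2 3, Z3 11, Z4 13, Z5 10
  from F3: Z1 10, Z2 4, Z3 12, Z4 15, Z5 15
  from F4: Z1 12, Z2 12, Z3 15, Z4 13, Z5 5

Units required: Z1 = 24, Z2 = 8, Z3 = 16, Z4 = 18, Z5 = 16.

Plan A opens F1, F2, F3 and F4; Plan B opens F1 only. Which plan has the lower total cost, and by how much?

Plan B is cheaper by 375.

Plan A: {F1, F2, F3, F4}: Z1→F2 8·24=192, Z2→F2 3·8=24, Z3→F1 4·16=64, Z4→F1 3·18=54, Z5→F1 2·16=32. Service 366; fixed 795; total 1161.
Plan B: {F1}: Z1→F1 14·24=336, Z2→F1 5·8=40, Z3→F1 4·16=64, Z4→F1 3·18=54, Z5→F1 2·16=32. Service 526; fixed 260; total 786.
Difference: |1161 − 786| = 375.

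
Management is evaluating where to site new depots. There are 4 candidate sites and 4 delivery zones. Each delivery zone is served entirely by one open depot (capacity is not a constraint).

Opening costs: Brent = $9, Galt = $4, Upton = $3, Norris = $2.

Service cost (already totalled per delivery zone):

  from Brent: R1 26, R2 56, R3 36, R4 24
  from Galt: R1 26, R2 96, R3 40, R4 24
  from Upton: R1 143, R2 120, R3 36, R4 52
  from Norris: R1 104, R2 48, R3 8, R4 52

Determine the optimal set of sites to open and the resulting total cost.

Open Galt and Norris; minimum total cost 112.

For any fixed open set, each delivery zone goes to its cheapest open site; total = fixed + service.
{Galt, Norris}: R1→Galt 26, R2→Norris 48, R3→Norris 8, R4→Galt 24. Service 106; fixed 6; total 112.
{Galt, Upton, Norris}: service 106 + fixed 9 = 115
{Brent, Norris}: service 106 + fixed 11 = 117
{Brent, Galt, Upton, Norris}: R1→Brent 26, R2→Norris 48, R3→Norris 8, R4→Brent 24. Service 106; fixed 18; total 124.
(All 15 nonempty subsets were checked; Galt and Norris is lowest.)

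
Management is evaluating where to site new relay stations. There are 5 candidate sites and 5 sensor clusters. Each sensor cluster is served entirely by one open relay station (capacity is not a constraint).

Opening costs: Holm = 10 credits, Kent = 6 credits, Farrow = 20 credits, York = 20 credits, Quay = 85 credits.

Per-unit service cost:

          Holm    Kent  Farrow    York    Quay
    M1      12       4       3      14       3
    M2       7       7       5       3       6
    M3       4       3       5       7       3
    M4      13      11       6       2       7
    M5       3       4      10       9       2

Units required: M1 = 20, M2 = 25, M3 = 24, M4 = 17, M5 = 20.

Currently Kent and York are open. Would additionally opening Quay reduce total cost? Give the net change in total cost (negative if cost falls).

Current service cost with {Kent, York}: 341.
Adding Quay: each sensor cluster re-picks its cheapest; new service cost 281, saving 60.
Extra fixed cost: 85. Net change = 85 − 60 = 25.
(Totals: 367 → 392.)

No — net change +25 (cost rises by 25).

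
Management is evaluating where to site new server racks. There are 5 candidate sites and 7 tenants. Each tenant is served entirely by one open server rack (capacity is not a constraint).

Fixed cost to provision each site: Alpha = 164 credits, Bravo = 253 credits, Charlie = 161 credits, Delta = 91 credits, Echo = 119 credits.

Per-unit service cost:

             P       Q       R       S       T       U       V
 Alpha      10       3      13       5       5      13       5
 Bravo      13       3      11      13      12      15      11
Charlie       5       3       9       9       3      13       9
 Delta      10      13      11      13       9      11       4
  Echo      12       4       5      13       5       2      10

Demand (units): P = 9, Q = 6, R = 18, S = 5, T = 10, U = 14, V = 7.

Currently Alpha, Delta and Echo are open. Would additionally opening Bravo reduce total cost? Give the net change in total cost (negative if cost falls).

No — net change +253 (cost rises by 253).

Current service cost with {Alpha, Delta, Echo}: 329.
Adding Bravo: each tenant re-picks its cheapest; new service cost 329, saving 0.
Extra fixed cost: 253. Net change = 253 − 0 = 253.
(Totals: 703 → 956.)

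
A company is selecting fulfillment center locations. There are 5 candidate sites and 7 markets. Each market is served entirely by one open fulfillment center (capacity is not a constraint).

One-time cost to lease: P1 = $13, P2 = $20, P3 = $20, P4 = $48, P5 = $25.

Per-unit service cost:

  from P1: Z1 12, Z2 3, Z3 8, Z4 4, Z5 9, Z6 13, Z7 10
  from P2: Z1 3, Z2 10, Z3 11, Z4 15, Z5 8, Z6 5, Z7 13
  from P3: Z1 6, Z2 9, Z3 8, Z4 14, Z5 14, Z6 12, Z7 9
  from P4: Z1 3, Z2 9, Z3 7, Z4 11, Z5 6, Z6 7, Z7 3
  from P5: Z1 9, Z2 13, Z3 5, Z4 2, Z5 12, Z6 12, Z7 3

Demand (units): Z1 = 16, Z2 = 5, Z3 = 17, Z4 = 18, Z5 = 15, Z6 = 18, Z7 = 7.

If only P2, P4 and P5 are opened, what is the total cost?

Total cost: 508

Each market is assigned to its cheapest site among the open ones.
{P2, P4, P5}: Z1→P2 3·16=48, Z2→P4 9·5=45, Z3→P5 5·17=85, Z4→P5 2·18=36, Z5→P4 6·15=90, Z6→P2 5·18=90, Z7→P4 3·7=21. Service 415; fixed 93; total 508.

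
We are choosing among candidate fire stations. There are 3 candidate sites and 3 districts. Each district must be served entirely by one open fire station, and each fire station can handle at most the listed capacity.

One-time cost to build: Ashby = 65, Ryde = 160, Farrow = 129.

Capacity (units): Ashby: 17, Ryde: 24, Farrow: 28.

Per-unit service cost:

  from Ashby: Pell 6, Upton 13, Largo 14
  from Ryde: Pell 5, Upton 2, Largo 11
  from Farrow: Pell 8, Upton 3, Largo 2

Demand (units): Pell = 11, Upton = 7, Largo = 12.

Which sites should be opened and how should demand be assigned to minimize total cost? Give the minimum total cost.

Open {Ashby, Farrow}: Pell→Ashby 6·11=66, Upton→Farrow 3·7=21, Largo→Farrow 2·12=24.
Loads: Ashby carries 11/17, Farrow carries 19/28. Service 111; fixed 194; total 305.
Next best feasible plan costs 382.

Minimum total cost: 305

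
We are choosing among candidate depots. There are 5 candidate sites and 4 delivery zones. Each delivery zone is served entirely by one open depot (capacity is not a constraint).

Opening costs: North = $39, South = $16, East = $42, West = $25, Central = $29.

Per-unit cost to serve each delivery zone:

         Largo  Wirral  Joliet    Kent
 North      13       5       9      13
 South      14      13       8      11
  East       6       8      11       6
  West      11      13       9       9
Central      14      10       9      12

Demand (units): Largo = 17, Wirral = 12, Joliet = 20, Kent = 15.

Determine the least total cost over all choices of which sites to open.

For any fixed open set, each delivery zone goes to its cheapest open site; total = fixed + service.
{South, East}: Largo→East 6·17=102, Wirral→East 8·12=96, Joliet→South 8·20=160, Kent→East 6·15=90. Service 448; fixed 58; total 506.
{North, South, East}: service 412 + fixed 97 = 509
{North, East}: service 432 + fixed 81 = 513
{North, South, East, West, Central}: Largo→East 6·17=102, Wirral→North 5·12=60, Joliet→South 8·20=160, Kent→East 6·15=90. Service 412; fixed 151; total 563.
No other subset beats 506.

Minimum total cost: 506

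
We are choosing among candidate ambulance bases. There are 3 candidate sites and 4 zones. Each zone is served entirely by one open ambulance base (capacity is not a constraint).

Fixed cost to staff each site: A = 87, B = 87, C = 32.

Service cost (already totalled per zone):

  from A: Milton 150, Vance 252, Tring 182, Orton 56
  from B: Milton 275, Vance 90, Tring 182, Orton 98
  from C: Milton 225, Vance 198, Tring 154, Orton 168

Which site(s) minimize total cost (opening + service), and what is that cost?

Open A and B; minimum total cost 652.

For any fixed open set, each zone goes to its cheapest open site; total = fixed + service.
{A, B}: Milton→A 150, Vance→B 90, Tring→A 182, Orton→A 56. Service 478; fixed 174; total 652.
{A, B, C}: service 450 + fixed 206 = 656
{A, C}: service 558 + fixed 119 = 677
{C}: service 745 + fixed 32 = 777
No other subset beats 652.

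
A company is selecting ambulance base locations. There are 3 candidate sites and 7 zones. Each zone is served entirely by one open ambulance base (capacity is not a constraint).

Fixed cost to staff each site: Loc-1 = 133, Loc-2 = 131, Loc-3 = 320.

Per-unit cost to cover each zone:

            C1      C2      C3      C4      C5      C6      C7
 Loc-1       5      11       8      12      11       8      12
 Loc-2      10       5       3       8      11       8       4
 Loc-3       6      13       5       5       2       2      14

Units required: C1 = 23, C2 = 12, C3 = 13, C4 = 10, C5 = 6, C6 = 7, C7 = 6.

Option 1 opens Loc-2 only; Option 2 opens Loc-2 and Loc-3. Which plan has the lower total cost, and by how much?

Option 1 is cheaper by 102.

Option 1: {Loc-2}: C1→Loc-2 10·23=230, C2→Loc-2 5·12=60, C3→Loc-2 3·13=39, C4→Loc-2 8·10=80, C5→Loc-2 11·6=66, C6→Loc-2 8·7=56, C7→Loc-2 4·6=24. Service 555; fixed 131; total 686.
Option 2: {Loc-2, Loc-3}: C1→Loc-3 6·23=138, C2→Loc-2 5·12=60, C3→Loc-2 3·13=39, C4→Loc-3 5·10=50, C5→Loc-3 2·6=12, C6→Loc-3 2·7=14, C7→Loc-2 4·6=24. Service 337; fixed 451; total 788.
Difference: |686 − 788| = 102.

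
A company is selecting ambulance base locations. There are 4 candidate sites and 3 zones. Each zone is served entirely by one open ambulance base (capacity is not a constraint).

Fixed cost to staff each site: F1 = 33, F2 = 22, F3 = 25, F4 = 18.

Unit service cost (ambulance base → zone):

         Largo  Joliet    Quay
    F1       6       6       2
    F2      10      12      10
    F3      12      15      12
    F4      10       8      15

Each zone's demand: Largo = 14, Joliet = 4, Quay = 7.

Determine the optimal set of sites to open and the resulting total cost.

For any fixed open set, each zone goes to its cheapest open site; total = fixed + service.
{F1}: Largo→F1 6·14=84, Joliet→F1 6·4=24, Quay→F1 2·7=14. Service 122; fixed 33; total 155.
{F1, F4}: Largo→F1 6·14=84, Joliet→F1 6·4=24, Quay→F1 2·7=14. Service 122; fixed 51; total 173.
{F1, F2}: service 122 + fixed 55 = 177
{F1, F2, F3, F4}: service 122 + fixed 98 = 220
No other subset beats 155.

Open F1 only; minimum total cost 155.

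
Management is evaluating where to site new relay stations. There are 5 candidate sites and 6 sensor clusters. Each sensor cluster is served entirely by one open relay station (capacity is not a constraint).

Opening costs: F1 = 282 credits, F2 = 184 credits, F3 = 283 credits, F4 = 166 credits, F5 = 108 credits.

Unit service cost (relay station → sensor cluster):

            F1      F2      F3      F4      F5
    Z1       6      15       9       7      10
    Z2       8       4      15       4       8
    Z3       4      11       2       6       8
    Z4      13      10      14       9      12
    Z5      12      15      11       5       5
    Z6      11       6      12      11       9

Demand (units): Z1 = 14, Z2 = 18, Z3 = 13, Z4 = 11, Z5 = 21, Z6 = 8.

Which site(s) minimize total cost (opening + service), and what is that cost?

Open F4 only; minimum total cost 706.

For any fixed open set, each sensor cluster goes to its cheapest open site; total = fixed + service.
{F4}: Z1→F4 7·14=98, Z2→F4 4·18=72, Z3→F4 6·13=78, Z4→F4 9·11=99, Z5→F4 5·21=105, Z6→F4 11·8=88. Service 540; fixed 166; total 706.
{F4, F5}: service 524 + fixed 274 = 798
{F5}: service 697 + fixed 108 = 805
{F1, F2, F3, F4, F5}: service 434 + fixed 1023 = 1457
No other subset beats 706.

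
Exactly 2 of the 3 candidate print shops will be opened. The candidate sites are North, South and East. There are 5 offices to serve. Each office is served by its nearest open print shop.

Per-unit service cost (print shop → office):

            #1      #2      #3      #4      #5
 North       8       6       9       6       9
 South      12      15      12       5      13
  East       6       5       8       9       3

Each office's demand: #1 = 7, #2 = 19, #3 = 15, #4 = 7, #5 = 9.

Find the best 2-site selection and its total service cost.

Choose South and East; total service cost 319.

With exactly 2 open, each office uses its cheapest among the chosen.
{South, East}: #1→East 6·7=42, #2→East 5·19=95, #3→East 8·15=120, #4→South 5·7=35, #5→East 3·9=27. Service cost 319.
{North, East}: service cost 326
{North, South}: service cost 421
Among all 3 size-2 choices, {South, East} is lowest.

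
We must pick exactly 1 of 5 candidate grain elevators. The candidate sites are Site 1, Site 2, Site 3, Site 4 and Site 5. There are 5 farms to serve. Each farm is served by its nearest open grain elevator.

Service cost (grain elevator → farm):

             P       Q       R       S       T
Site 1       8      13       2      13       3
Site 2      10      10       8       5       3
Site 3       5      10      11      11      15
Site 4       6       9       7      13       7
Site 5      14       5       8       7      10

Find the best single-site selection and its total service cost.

With exactly 1 open, each farm uses its cheapest among the chosen.
{Site 2}: P→Site 2 10, Q→Site 2 10, R→Site 2 8, S→Site 2 5, T→Site 2 3. Service cost 36.
{Site 1}: service cost 39
{Site 4}: service cost 42
Among all 5 size-1 choices, {Site 2} is lowest.

Choose Site 2 only; total service cost 36.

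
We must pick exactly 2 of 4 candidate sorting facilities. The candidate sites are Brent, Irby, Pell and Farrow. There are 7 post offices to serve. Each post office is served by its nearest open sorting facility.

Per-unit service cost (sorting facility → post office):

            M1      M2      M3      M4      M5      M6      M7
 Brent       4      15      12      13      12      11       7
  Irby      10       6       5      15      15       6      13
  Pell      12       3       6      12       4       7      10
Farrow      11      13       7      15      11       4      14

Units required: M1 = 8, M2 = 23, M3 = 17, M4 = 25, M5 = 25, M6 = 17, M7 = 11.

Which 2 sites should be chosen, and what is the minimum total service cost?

Choose Brent and Pell; total service cost 799.

With exactly 2 open, each post office uses its cheapest among the chosen.
{Brent, Pell}: M1→Brent 4·8=32, M2→Pell 3·23=69, M3→Pell 6·17=102, M4→Pell 12·25=300, M5→Pell 4·25=100, M6→Pell 7·17=119, M7→Brent 7·11=77. Service cost 799.
{Pell, Farrow}: service cost 837
{Irby, Pell}: service cost 846
Among all 6 size-2 choices, {Brent, Pell} is lowest.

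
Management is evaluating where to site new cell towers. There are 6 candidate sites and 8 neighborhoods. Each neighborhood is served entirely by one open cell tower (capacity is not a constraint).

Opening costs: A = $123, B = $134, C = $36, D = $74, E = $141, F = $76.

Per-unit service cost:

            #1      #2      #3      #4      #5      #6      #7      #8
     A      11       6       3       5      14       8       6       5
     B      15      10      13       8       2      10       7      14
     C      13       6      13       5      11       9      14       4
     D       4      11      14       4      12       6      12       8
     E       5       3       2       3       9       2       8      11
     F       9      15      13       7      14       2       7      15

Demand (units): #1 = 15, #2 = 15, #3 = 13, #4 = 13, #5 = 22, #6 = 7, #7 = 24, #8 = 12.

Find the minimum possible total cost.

For any fixed open set, each neighborhood goes to its cheapest open site; total = fixed + service.
{B, C, E}: #1→E 5·15=75, #2→E 3·15=45, #3→E 2·13=26, #4→E 3·13=39, #5→B 2·22=44, #6→E 2·7=14, #7→B 7·24=168, #8→C 4·12=48. Service 459; fixed 311; total 770.
{C, E}: #1→E 5·15=75, #2→E 3·15=45, #3→E 2·13=26, #4→E 3·13=39, #5→E 9·22=198, #6→E 2·7=14, #7→E 8·24=192, #8→C 4·12=48. Service 637; fixed 177; total 814.
{B, E}: #1→E 5·15=75, #2→E 3·15=45, #3→E 2·13=26, #4→E 3·13=39, #5→B 2·22=44, #6→E 2·7=14, #7→B 7·24=168, #8→E 11·12=132. Service 543; fixed 275; total 818.
{A, B, C, D, E, F}: #1→D 4·15=60, #2→E 3·15=45, #3→E 2·13=26, #4→E 3·13=39, #5→B 2·22=44, #6→E 2·7=14, #7→A 6·24=144, #8→C 4·12=48. Service 420; fixed 584; total 1004.
No other subset beats 770.

Minimum total cost: 770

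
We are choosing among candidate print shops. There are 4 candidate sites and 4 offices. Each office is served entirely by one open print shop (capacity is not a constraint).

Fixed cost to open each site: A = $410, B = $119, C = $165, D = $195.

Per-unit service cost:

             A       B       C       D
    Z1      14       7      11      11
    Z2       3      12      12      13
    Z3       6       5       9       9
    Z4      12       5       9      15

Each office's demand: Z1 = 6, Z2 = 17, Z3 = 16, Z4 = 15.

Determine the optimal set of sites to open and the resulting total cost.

Open B only; minimum total cost 520.

For any fixed open set, each office goes to its cheapest open site; total = fixed + service.
{B}: Z1→B 7·6=42, Z2→B 12·17=204, Z3→B 5·16=80, Z4→B 5·15=75. Service 401; fixed 119; total 520.
{B, C}: service 401 + fixed 284 = 685
{C}: service 549 + fixed 165 = 714
{A, B, C, D}: service 248 + fixed 889 = 1137
No other subset beats 520.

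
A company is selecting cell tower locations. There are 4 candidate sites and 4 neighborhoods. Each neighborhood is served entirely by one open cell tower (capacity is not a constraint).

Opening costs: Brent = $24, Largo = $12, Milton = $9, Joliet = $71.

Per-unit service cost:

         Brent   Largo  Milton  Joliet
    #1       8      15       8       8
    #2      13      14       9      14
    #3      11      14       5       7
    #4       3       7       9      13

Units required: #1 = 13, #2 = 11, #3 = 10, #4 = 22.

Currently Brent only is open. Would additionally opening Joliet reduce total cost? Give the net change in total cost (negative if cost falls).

Current service cost with {Brent}: 423.
Adding Joliet: each neighborhood re-picks its cheapest; new service cost 383, saving 40.
Extra fixed cost: 71. Net change = 71 − 40 = 31.
(Totals: 447 → 478.)

No — net change +31 (cost rises by 31).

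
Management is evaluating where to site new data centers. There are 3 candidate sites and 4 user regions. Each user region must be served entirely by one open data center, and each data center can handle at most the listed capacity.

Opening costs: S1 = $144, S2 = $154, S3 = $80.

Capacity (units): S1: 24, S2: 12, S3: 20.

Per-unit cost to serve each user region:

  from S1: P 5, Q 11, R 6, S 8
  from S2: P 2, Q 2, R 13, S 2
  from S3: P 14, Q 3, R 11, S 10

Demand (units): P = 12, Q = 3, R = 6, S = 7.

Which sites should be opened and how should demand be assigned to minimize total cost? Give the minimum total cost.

Minimum total cost: 399

Open {S1, S3}: P→S1 5·12=60, Q→S3 3·3=9, R→S1 6·6=36, S→S3 10·7=70.
Loads: S1 carries 18/24, S3 carries 10/20. Service 175; fixed 224; total 399.
Next best feasible plan costs 403.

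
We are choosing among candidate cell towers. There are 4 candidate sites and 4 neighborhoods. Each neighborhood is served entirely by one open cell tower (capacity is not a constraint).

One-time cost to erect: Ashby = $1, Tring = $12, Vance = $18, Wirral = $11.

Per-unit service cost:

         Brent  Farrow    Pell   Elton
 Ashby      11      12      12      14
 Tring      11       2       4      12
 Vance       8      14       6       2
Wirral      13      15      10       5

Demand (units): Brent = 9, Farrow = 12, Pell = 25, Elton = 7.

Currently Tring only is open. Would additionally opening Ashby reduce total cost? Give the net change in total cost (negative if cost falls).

Current service cost with {Tring}: 307.
Adding Ashby: each neighborhood re-picks its cheapest; new service cost 307, saving 0.
Extra fixed cost: 1. Net change = 1 − 0 = 1.
(Totals: 319 → 320.)

No — net change +1 (cost rises by 1).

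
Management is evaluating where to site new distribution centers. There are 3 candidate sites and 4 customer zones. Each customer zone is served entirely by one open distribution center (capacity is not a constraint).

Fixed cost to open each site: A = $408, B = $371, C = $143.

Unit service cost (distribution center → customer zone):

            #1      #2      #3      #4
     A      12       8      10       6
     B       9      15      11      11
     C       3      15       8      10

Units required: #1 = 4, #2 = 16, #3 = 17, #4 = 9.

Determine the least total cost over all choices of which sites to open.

Minimum total cost: 621

For any fixed open set, each customer zone goes to its cheapest open site; total = fixed + service.
{C}: #1→C 3·4=12, #2→C 15·16=240, #3→C 8·17=136, #4→C 10·9=90. Service 478; fixed 143; total 621.
{A}: service 400 + fixed 408 = 808
{A, C}: service 330 + fixed 551 = 881
{A, B, C}: service 330 + fixed 922 = 1252
No other subset beats 621.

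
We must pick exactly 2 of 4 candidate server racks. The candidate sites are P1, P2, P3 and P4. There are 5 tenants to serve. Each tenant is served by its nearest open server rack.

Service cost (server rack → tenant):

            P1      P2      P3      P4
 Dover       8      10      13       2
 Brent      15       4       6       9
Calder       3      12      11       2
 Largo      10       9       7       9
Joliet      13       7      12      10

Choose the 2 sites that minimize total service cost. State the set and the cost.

With exactly 2 open, each tenant uses its cheapest among the chosen.
{P2, P4}: Dover→P4 2, Brent→P2 4, Calder→P4 2, Largo→P2 9, Joliet→P2 7. Service cost 24.
{P3, P4}: service cost 27
{P1, P2}: service cost 31
Among all 6 size-2 choices, {P2, P4} is lowest.

Choose P2 and P4; total service cost 24.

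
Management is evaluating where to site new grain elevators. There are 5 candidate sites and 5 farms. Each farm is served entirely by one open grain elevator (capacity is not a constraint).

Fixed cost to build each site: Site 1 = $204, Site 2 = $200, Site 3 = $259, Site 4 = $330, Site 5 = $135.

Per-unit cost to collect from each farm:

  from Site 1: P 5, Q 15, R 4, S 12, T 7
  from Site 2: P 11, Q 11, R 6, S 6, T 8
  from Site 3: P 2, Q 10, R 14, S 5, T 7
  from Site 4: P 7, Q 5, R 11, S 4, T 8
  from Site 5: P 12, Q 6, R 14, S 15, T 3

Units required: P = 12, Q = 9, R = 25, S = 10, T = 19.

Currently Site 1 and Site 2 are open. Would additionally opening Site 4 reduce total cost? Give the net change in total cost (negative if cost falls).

Current service cost with {Site 1, Site 2}: 452.
Adding Site 4: each farm re-picks its cheapest; new service cost 378, saving 74.
Extra fixed cost: 330. Net change = 330 − 74 = 256.
(Totals: 856 → 1112.)

No — net change +256 (cost rises by 256).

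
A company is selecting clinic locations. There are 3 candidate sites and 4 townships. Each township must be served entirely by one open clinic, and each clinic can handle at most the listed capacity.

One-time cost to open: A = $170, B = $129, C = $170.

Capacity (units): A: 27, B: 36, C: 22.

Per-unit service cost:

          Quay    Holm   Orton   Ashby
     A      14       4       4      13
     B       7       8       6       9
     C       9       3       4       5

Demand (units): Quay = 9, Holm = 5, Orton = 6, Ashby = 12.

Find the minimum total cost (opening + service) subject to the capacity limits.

Open {B}: Quay→B 7·9=63, Holm→B 8·5=40, Orton→B 6·6=36, Ashby→B 9·12=108.
Loads: B carries 32/36. Service 247; fixed 129; total 376.
Next best feasible plan costs 473.

Minimum total cost: 376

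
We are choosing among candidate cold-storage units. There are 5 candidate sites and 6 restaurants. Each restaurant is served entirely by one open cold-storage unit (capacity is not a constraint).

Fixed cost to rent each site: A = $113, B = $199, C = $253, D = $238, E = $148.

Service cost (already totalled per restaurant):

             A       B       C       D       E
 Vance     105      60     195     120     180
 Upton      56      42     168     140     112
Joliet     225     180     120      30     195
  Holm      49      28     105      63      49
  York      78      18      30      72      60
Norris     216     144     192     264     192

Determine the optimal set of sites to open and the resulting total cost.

For any fixed open set, each restaurant goes to its cheapest open site; total = fixed + service.
{B}: Vance→B 60, Upton→B 42, Joliet→B 180, Holm→B 28, York→B 18, Norris→B 144. Service 472; fixed 199; total 671.
{B, D}: service 322 + fixed 437 = 759
{A, B}: service 472 + fixed 312 = 784
{A, B, C, D, E}: service 322 + fixed 951 = 1273
No other subset beats 671.

Open B only; minimum total cost 671.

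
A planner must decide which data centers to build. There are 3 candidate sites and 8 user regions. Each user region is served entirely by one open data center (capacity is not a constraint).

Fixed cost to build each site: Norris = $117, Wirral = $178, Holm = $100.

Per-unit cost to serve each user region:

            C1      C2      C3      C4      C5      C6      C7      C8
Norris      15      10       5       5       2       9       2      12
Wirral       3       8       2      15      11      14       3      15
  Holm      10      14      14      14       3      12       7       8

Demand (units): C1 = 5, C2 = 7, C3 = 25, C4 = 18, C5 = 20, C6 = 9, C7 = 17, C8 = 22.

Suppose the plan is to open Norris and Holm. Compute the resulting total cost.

Total cost: 883

Each user region is assigned to its cheapest site among the open ones.
{Norris, Holm}: C1→Holm 10·5=50, C2→Norris 10·7=70, C3→Norris 5·25=125, C4→Norris 5·18=90, C5→Norris 2·20=40, C6→Norris 9·9=81, C7→Norris 2·17=34, C8→Holm 8·22=176. Service 666; fixed 217; total 883.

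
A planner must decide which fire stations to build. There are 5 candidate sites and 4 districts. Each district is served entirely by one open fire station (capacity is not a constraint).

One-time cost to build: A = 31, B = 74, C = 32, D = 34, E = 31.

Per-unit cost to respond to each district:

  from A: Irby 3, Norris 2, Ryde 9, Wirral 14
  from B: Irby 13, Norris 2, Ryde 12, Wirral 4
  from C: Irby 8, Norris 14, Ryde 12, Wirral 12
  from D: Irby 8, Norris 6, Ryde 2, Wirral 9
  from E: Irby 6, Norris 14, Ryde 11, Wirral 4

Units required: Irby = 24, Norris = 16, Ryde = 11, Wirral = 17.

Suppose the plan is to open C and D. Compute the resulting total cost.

Each district is assigned to its cheapest site among the open ones.
{C, D}: Irby→C 8·24=192, Norris→D 6·16=96, Ryde→D 2·11=22, Wirral→D 9·17=153. Service 463; fixed 66; total 529.

Total cost: 529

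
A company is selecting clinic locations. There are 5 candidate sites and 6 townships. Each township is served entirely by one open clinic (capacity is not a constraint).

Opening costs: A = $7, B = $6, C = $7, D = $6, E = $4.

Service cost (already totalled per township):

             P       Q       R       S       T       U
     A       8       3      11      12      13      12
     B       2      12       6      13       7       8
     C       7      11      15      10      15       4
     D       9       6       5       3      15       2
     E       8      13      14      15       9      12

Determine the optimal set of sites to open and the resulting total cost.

For any fixed open set, each township goes to its cheapest open site; total = fixed + service.
{B, D}: P→B 2, Q→D 6, R→D 5, S→D 3, T→B 7, U→D 2. Service 25; fixed 12; total 37.
{A, B, D}: service 22 + fixed 19 = 41
{B, D, E}: P→B 2, Q→D 6, R→D 5, S→D 3, T→B 7, U→D 2. Service 25; fixed 16; total 41.
{A, B, C, D, E}: P→B 2, Q→A 3, R→D 5, S→D 3, T→B 7, U→D 2. Service 22; fixed 30; total 52.
No other subset beats 37.

Open B and D; minimum total cost 37.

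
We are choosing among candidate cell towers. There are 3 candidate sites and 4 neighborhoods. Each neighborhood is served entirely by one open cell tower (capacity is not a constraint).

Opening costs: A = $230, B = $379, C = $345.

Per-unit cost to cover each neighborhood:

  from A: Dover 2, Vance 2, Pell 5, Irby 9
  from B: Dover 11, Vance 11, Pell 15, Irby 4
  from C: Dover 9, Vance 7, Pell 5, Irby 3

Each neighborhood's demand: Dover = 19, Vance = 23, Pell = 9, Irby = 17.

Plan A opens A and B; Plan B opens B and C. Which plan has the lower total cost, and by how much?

Plan A: {A, B}: Dover→A 2·19=38, Vance→A 2·23=46, Pell→A 5·9=45, Irby→B 4·17=68. Service 197; fixed 609; total 806.
Plan B: {B, C}: Dover→C 9·19=171, Vance→C 7·23=161, Pell→C 5·9=45, Irby→C 3·17=51. Service 428; fixed 724; total 1152.
Difference: |806 − 1152| = 346.

Plan A is cheaper by 346.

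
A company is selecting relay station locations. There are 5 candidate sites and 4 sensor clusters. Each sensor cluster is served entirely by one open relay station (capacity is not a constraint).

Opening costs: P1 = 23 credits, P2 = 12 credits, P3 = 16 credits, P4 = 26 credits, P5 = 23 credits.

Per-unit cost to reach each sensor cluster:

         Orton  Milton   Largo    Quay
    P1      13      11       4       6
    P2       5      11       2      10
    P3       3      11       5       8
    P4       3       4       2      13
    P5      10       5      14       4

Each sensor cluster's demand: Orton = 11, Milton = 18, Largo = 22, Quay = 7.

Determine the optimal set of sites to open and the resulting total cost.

Open P4 and P5; minimum total cost 226.

For any fixed open set, each sensor cluster goes to its cheapest open site; total = fixed + service.
{P4, P5}: Orton→P4 3·11=33, Milton→P4 4·18=72, Largo→P4 2·22=44, Quay→P5 4·7=28. Service 177; fixed 49; total 226.
{P2, P4, P5}: service 177 + fixed 61 = 238
{P1, P4}: service 191 + fixed 49 = 240
{P1, P2, P3, P4, P5}: service 177 + fixed 100 = 277
No other subset beats 226.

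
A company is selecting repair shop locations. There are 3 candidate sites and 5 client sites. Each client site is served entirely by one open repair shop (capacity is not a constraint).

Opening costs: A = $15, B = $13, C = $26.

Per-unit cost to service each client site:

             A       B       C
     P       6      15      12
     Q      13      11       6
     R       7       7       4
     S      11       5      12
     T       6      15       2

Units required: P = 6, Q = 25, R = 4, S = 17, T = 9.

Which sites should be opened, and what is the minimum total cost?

For any fixed open set, each client site goes to its cheapest open site; total = fixed + service.
{A, B, C}: P→A 6·6=36, Q→C 6·25=150, R→C 4·4=16, S→B 5·17=85, T→C 2·9=18. Service 305; fixed 54; total 359.
{B, C}: service 341 + fixed 39 = 380
{A, C}: P→A 6·6=36, Q→C 6·25=150, R→C 4·4=16, S→A 11·17=187, T→C 2·9=18. Service 407; fixed 41; total 448.
{B}: service 613 + fixed 13 = 626
No other subset beats 359.

Open A, B and C; minimum total cost 359.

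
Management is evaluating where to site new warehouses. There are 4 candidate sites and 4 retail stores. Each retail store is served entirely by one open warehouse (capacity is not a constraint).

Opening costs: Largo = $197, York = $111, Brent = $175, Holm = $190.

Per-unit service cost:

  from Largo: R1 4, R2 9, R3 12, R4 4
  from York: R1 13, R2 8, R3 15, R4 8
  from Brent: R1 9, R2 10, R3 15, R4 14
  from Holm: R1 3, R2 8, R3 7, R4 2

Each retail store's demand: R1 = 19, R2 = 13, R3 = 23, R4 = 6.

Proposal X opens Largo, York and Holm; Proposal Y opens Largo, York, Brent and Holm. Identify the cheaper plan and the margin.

Proposal X: {Largo, York, Holm}: R1→Holm 3·19=57, R2→York 8·13=104, R3→Holm 7·23=161, R4→Holm 2·6=12. Service 334; fixed 498; total 832.
Proposal Y: {Largo, York, Brent, Holm}: R1→Holm 3·19=57, R2→York 8·13=104, R3→Holm 7·23=161, R4→Holm 2·6=12. Service 334; fixed 673; total 1007.
Difference: |832 − 1007| = 175.

Proposal X is cheaper by 175.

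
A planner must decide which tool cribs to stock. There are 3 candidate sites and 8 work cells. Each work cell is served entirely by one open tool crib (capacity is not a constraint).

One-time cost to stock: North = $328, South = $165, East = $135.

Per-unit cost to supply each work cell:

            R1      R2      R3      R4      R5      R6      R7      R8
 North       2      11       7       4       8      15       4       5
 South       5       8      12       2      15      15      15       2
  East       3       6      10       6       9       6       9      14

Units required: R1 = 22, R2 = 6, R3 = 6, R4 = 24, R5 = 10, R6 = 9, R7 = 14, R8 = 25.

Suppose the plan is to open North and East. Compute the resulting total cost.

Total cost: 996

Each work cell is assigned to its cheapest site among the open ones.
{North, East}: R1→North 2·22=44, R2→East 6·6=36, R3→North 7·6=42, R4→North 4·24=96, R5→North 8·10=80, R6→East 6·9=54, R7→North 4·14=56, R8→North 5·25=125. Service 533; fixed 463; total 996.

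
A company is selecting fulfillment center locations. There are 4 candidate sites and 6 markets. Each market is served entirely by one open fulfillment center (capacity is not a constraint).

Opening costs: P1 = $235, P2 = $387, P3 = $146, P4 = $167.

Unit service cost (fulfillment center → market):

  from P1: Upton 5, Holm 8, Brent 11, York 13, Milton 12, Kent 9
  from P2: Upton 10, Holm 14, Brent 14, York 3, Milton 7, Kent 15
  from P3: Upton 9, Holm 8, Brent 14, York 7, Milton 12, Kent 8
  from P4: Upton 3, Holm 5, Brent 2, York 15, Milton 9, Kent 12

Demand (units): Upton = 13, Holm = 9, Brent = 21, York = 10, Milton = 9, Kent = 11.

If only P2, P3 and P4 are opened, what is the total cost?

Total cost: 1007

Each market is assigned to its cheapest site among the open ones.
{P2, P3, P4}: Upton→P4 3·13=39, Holm→P4 5·9=45, Brent→P4 2·21=42, York→P2 3·10=30, Milton→P2 7·9=63, Kent→P3 8·11=88. Service 307; fixed 700; total 1007.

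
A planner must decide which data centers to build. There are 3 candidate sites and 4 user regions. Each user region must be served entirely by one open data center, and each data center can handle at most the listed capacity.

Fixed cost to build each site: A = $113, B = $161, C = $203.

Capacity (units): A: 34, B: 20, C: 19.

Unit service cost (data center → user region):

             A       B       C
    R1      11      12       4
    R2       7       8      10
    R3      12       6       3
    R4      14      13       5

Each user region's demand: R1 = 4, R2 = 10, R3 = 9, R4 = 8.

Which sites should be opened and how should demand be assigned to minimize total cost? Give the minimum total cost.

Open {A}: R1→A 11·4=44, R2→A 7·10=70, R3→A 12·9=108, R4→A 14·8=112.
Loads: A carries 31/34. Service 334; fixed 113; total 447.
Next best feasible plan costs 497.

Minimum total cost: 447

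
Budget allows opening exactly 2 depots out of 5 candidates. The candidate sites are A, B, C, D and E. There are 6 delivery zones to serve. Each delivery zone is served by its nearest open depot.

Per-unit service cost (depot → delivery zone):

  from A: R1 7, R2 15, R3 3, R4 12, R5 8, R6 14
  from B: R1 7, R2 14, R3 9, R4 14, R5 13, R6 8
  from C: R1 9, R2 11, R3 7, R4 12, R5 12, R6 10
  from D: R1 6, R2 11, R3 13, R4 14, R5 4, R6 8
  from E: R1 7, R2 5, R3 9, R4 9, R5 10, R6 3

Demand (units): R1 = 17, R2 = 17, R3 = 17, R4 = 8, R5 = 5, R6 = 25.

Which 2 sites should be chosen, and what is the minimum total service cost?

Choose A and E; total service cost 442.

With exactly 2 open, each delivery zone uses its cheapest among the chosen.
{A, E}: R1→A 7·17=119, R2→E 5·17=85, R3→A 3·17=51, R4→E 9·8=72, R5→A 8·5=40, R6→E 3·25=75. Service cost 442.
{D, E}: service cost 507
{C, E}: service cost 520
Among all 10 size-2 choices, {A, E} is lowest.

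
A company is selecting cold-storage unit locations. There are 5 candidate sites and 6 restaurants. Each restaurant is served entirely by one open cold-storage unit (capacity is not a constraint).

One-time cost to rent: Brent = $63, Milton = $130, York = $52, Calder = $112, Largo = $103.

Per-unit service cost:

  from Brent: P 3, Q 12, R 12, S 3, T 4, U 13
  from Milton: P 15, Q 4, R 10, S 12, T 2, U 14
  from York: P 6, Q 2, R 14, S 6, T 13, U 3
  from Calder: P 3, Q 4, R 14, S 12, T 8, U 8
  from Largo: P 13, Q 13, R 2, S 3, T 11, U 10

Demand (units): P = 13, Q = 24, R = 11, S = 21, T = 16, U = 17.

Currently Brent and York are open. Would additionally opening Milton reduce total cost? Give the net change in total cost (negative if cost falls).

Current service cost with {Brent, York}: 397.
Adding Milton: each restaurant re-picks its cheapest; new service cost 343, saving 54.
Extra fixed cost: 130. Net change = 130 − 54 = 76.
(Totals: 512 → 588.)

No — net change +76 (cost rises by 76).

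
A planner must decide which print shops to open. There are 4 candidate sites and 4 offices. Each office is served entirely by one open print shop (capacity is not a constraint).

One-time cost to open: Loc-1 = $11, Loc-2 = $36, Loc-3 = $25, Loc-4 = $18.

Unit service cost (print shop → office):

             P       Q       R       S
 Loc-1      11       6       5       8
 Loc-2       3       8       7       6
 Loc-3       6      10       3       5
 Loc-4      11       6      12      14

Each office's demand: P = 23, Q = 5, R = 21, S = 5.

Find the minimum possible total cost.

For any fixed open set, each office goes to its cheapest open site; total = fixed + service.
{Loc-2, Loc-3}: P→Loc-2 3·23=69, Q→Loc-2 8·5=40, R→Loc-3 3·21=63, S→Loc-3 5·5=25. Service 197; fixed 61; total 258.
{Loc-1, Loc-2, Loc-3}: P→Loc-2 3·23=69, Q→Loc-1 6·5=30, R→Loc-3 3·21=63, S→Loc-3 5·5=25. Service 187; fixed 72; total 259.
{Loc-2, Loc-3, Loc-4}: service 187 + fixed 79 = 266
{Loc-1, Loc-2, Loc-3, Loc-4}: P→Loc-2 3·23=69, Q→Loc-1 6·5=30, R→Loc-3 3·21=63, S→Loc-3 5·5=25. Service 187; fixed 90; total 277.
No other subset beats 258.

Minimum total cost: 258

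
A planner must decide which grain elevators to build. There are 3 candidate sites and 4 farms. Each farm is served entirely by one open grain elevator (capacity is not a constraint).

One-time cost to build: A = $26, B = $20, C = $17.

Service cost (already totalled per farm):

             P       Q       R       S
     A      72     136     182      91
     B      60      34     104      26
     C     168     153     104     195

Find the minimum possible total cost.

Minimum total cost: 244

For any fixed open set, each farm goes to its cheapest open site; total = fixed + service.
{B}: P→B 60, Q→B 34, R→B 104, S→B 26. Service 224; fixed 20; total 244.
{B, C}: service 224 + fixed 37 = 261
{A, B}: service 224 + fixed 46 = 270
{A, B, C}: service 224 + fixed 63 = 287
(All 7 nonempty subsets were checked; B only is lowest.)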